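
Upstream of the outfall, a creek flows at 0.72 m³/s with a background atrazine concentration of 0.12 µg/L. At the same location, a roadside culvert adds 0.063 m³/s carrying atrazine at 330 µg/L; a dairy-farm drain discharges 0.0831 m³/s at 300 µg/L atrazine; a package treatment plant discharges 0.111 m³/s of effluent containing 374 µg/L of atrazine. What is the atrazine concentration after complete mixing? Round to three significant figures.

Mass balance: C = (0.7200·0.1200 + 0.06300·330.0 + 0.08310·300.0 + 0.1110·374.0) / 0.9771 = 87.32/0.9771 = 89.37 µg/L.

89.4 µg/L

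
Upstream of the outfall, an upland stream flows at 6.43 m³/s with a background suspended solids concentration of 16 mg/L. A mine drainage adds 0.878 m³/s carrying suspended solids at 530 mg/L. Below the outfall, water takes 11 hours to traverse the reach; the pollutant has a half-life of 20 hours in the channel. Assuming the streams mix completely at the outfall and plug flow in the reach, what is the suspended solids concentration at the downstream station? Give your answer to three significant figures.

53.1 mg/L

After mixing, C = (6.430·16.00 + 0.8780·530.0) / 7.308 = 568.2/7.308 = 77.75 mg/L.
Half-life 20 h → k = ln 2 / 20 = 0.03466 h⁻¹ = 0.8318 d⁻¹.
Decay over the reach: 77.75·exp(−kt) = 77.75·0.6830 = 53.11 mg/L.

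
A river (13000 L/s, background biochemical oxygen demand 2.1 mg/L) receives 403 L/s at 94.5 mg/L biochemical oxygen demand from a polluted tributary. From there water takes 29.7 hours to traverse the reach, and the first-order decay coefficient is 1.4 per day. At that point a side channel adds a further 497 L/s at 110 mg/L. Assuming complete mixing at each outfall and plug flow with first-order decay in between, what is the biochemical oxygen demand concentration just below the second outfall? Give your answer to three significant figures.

Flow-weighted average: C = (13000·2.100 + 403.0·94.50) / 13400 = 65380/13400 = 4.878 mg/L; combined flow 13400 L/s.
Applying C = C₀e^(−kt): 4.878 × 0.1768 = 0.8627 mg/L.
At the second outfall, C = (13400·0.8627 + 497.0·110.0) / (13400 + 497.0) = 4.765 mg/L.

4.76 mg/L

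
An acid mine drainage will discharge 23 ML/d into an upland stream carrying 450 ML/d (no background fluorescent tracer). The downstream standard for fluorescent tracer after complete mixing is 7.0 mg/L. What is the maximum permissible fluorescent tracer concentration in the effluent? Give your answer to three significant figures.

144 mg/L

At the limit, (Qr·Cr + Qe·Cₑ)/(Qr + Qe) = 7.0:
Cₑ = (473.0·7.0 − 450.0·0) / 23.00 = 144.0 mg/L.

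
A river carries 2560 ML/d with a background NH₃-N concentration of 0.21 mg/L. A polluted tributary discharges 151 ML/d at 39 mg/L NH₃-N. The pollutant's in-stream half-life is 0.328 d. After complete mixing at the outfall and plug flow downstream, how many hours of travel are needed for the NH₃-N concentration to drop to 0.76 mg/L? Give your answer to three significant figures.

Mass balance: C = (2560·0.2100 + 151.0·39.00) / 2711 = 6427/2711 = 2.371 mg/L.
Half-life 0.328 d → k = ln 2 / 0.328 = 2.113 d⁻¹.
2.371·exp(−k·t) = 0.76 → t = ln(2.371/0.76)/k = 46510 s = 12.92 h.

12.9 h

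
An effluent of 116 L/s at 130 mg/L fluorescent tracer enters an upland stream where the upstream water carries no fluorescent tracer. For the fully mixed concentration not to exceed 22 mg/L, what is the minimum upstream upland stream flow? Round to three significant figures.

Set C_mix = 22: (Q·0 + 116.0·130.0) / (Q + 116.0) = 22
→ Q = 116.0·(130.0 − 22)/(22 − 0) = 569.5 L/s.

569 L/s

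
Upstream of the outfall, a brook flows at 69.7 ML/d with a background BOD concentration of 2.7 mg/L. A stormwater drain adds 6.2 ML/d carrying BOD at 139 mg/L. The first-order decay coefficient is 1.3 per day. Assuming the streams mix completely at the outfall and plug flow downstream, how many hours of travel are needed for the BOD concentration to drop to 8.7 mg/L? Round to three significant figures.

8.56 h

Flow-weighted average: C = (69.70·2.700 + 6.200·139.0) / 75.90 = 1050/75.90 = 13.83 mg/L.
13.83·exp(−k·t) = 8.7 → t = ln(13.83/8.7)/k = 30820 s = 8.562 h.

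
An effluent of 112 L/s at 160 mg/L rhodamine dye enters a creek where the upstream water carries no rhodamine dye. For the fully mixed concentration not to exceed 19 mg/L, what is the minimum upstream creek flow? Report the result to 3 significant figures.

831 L/s

Set C_mix = 19: (Q·0 + 112.0·160.0) / (Q + 112.0) = 19
→ Q = 112.0·(160.0 − 19)/(19 − 0) = 831.2 L/s.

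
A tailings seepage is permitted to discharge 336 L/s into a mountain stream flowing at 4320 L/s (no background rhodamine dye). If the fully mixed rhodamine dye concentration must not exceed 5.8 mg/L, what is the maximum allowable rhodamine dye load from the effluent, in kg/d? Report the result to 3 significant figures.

Mass balance at the limit: 4320·0 + 336.0·Cₑ = 4656·5.8 → Cₑ = 80.37 mg/L.
336.0 L/s = 0.3360 m³/s. Load = 0.3360 m³/s × 80.37 g/m³ × 86 400 s/d = 2333 kg/d.

2330 kg/d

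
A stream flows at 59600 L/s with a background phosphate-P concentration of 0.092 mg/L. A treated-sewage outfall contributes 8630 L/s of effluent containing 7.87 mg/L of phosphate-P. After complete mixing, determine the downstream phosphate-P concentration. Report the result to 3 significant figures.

Flow-weighted average: C = (59600·0.09200 + 8630·7.870) / 68230 = 73400/68230 = 1.076 mg/L.

1.08 mg/L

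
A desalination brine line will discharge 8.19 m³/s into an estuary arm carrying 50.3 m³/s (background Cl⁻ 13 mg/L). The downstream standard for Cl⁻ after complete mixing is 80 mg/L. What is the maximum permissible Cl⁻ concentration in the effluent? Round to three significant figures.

At the limit, (Qr·Cr + Qe·Cₑ)/(Qr + Qe) = 80:
Cₑ = (58.49·80 − 50.30·13.00) / 8.190 = 491.5 mg/L.

491 mg/L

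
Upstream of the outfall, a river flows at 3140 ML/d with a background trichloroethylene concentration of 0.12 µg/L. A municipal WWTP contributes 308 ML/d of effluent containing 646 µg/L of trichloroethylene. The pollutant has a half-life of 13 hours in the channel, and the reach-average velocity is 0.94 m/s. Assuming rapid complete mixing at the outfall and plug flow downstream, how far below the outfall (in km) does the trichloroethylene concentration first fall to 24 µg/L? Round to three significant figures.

55.8 km

Mass balance: C = (3140·0.1200 + 308.0·646.0) / 3448 = 199300/3448 = 57.81 µg/L.
Half-life 13 h → k = ln 2 / 13 = 0.05332 h⁻¹ = 1.280 d⁻¹.
Set 57.81·exp(−k·t) = 24 → t = ln(57.81/24)/k = 59360 s = 16.49 h.
Distance = v·t = 0.94·59360 = 55800 m = 55.80 km.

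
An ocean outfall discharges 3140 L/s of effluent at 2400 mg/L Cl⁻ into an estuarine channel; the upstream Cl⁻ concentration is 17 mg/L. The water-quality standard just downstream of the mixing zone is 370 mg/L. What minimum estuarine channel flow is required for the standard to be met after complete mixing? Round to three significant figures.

18100 L/s

Set C_mix = 370: (Q·17.00 + 3140·2400) / (Q + 3140) = 370
→ Q = 3140·(2400 − 370)/(370 − 17.00) = 18060 L/s.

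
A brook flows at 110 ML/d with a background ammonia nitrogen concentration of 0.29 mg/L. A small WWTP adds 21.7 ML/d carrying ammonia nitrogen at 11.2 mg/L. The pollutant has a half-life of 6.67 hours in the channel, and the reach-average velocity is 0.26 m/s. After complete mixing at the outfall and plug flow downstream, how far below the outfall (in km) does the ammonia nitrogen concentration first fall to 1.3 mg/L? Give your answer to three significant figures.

4.27 km

After mixing, C = (110.0·0.2900 + 21.70·11.20) / 131.7 = 274.9/131.7 = 2.088 mg/L.
Half-life 6.67 h → k = ln 2 / 6.67 = 0.1039 h⁻¹ = 2.494 d⁻¹.
Set 2.088·exp(−k·t) = 1.3 → t = ln(2.088/1.3)/k = 16410 s = 4.558 h.
Distance = v·t = 0.26·16410 = 4266 m = 4.266 km.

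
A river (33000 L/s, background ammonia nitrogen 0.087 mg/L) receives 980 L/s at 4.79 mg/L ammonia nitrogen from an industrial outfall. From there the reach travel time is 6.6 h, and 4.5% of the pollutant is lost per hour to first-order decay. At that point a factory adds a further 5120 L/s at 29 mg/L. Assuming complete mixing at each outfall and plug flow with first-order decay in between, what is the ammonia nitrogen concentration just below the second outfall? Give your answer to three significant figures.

3.94 mg/L

Flow-weighted average: C = (33000·0.08700 + 980.0·4.790) / 33980 = 7565/33980 = 0.2226 mg/L; combined flow 33980 L/s.
4.5%/h lost → k = −ln(1 − 0.045) = 0.04604 h⁻¹.
Decay over the reach: 0.2226·exp(−kt) = 0.2226·0.7379 = 0.1643 mg/L.
Second outfall: C = (33980·0.1643 + 5120·29.00)/39100 = 3.940 mg/L.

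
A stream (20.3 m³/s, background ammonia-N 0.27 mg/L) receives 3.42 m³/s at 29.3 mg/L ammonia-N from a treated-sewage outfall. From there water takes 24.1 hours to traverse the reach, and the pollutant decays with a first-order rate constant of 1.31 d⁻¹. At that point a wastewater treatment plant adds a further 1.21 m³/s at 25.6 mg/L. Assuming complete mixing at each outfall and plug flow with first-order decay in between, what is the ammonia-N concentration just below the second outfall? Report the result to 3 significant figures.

Conservation of mass: C = (20.30·0.2700 + 3.420·29.30) / 23.72 = 105.7/23.72 = 4.456 mg/L; combined flow 23.72 m³/s.
Applying C = C₀e^(−kt): 4.456 × 0.2684 = 1.196 mg/L.
Second outfall: C = (23.72·1.196 + 1.210·25.60)/24.93 = 2.380 mg/L.

2.38 mg/L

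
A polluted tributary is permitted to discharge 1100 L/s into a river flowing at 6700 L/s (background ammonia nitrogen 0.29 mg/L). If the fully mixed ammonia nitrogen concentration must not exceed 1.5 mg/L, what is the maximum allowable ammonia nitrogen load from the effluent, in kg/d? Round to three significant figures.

Mass balance at the limit: 6700·0.2900 + 1100·Cₑ = 7800·1.5 → Cₑ = 8.870 mg/L.
1100 L/s = 1.100 m³/s. Load = 1.100 m³/s × 8.870 g/m³ × 86 400 s/d = 843.0 kg/d.

843 kg/d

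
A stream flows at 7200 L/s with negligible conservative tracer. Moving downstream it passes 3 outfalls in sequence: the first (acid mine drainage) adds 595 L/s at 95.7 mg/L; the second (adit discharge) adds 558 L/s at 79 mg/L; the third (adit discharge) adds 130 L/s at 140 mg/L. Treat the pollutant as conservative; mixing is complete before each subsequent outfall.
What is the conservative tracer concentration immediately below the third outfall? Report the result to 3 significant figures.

Below outfall 1: Q → 7795 L/s, C = (7200·0 + 595.0·95.70)/7795 = 7.305 mg/L.
Below outfall 2: Q → 8353 L/s, C = (7795·7.305 + 558.0·79.00)/8353 = 12.09 mg/L.
Below outfall 3: Q → 8483 L/s, C = (8353·12.09 + 130.0·140.0)/8483 = 14.05 mg/L.

14.1 mg/L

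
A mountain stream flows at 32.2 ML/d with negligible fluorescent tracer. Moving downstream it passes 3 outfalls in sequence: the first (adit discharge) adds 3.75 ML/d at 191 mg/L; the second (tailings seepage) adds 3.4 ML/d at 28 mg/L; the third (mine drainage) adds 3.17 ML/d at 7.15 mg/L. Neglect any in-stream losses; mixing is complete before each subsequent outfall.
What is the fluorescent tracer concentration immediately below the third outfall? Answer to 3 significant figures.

Below outfall 1: Q → 35.95 ML/d, C = (32.20·0 + 3.750·191.0)/35.95 = 19.92 mg/L.
Below outfall 2: Q → 39.35 ML/d, C = (35.95·19.92 + 3.400·28.00)/39.35 = 20.62 mg/L.
Below outfall 3: Q → 42.52 ML/d, C = (39.35·20.62 + 3.170·7.150)/42.52 = 19.62 mg/L.

19.6 mg/L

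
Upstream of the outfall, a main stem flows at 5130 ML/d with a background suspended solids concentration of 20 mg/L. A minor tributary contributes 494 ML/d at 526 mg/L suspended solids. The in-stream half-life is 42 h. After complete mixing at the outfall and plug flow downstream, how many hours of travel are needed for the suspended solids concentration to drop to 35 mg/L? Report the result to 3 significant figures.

37.0 h

Flow-weighted average: C = (5130·20.00 + 494.0·526.0) / 5624 = 362400/5624 = 64.45 mg/L.
Half-life 42 h → k = ln 2 / 42 = 0.01650 h⁻¹ = 0.3961 d⁻¹.
64.45·exp(−k·t) = 35 → t = ln(64.45/35)/k = 133200 s = 36.99 h.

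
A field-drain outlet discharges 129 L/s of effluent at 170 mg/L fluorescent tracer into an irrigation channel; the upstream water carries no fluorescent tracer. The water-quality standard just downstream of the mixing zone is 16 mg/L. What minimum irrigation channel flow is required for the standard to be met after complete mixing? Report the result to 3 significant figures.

1240 L/s

Set C_mix = 16: (Q·0 + 129.0·170.0) / (Q + 129.0) = 16
→ Q = 129.0·(170.0 − 16)/(16 − 0) = 1242 L/s.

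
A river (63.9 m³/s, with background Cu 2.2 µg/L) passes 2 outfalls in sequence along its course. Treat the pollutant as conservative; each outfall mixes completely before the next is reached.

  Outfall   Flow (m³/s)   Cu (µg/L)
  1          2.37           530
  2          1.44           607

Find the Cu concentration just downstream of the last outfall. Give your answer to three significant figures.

Outfall 1: combined Q = 66.27 m³/s; C = (63.90·2.200 + 2.370·530.0)/66.27 = 21.08 µg/L.
Outfall 2: combined Q = 67.71 m³/s; C = (66.27·21.08 + 1.440·607.0)/67.71 = 33.54 µg/L.

33.5 µg/L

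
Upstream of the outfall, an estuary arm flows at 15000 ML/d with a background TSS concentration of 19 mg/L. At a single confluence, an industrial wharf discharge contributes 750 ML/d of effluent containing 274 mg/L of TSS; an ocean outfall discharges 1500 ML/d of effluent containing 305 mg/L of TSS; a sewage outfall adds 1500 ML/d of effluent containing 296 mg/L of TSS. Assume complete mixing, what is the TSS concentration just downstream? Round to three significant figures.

After mixing, C = (15000·19.00 + 750.0·274.0 + 1500·305.0 + 1500·296.0) / 18750 = 1392000/18750 = 74.24 mg/L.

74.2 mg/L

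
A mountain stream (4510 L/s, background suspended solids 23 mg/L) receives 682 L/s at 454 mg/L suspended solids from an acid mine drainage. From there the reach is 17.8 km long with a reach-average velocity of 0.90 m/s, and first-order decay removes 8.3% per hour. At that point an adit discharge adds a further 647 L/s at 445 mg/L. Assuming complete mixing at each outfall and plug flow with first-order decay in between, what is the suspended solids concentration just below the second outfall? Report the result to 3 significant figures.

93.3 mg/L

After mixing, C = (4510·23.00 + 682.0·454.0) / 5192 = 413400/5192 = 79.61 mg/L; combined flow 5192 L/s.
Travel time t = 17.8·1000 / 0.90 = 19780 s = 5.494 h.
8.3%/h lost → k = −ln(1 − 0.083) = 0.08665 h⁻¹.
After decay, C = 79.61 × e^(−kt) = 79.61 × 0.6212 = 49.46 mg/L.
At the second outfall, C = (5192·49.46 + 647.0·445.0) / (5192 + 647.0) = 93.29 mg/L.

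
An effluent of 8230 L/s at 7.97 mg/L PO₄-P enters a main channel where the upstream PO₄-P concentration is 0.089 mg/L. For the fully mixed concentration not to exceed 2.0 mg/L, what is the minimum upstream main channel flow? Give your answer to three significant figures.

Set C_mix = 2.0: (Q·0.08900 + 8230·7.970) / (Q + 8230) = 2.0
→ Q = 8230·(7.970 − 2.0)/(2.0 − 0.08900) = 25710 L/s.

25700 L/s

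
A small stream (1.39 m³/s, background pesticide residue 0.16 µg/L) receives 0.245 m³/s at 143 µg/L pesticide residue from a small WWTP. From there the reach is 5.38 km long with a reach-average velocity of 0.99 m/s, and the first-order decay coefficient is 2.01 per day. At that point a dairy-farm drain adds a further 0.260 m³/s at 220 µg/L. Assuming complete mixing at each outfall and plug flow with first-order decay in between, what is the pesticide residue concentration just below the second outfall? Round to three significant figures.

46.6 µg/L

Flow-weighted average: C = (1.390·0.1600 + 0.2450·143.0) / 1.635 = 35.26/1.635 = 21.56 µg/L; combined flow 1.635 m³/s.
Travel time t = 5.38·1000 / 0.99 = 5434 s = 1.510 h.
After decay, C = 21.56 × e^(−kt) = 21.56 × 0.8812 = 19.00 µg/L.
Second outfall: C = (1.635·19.00 + 0.2600·220.0)/1.895 = 46.58 µg/L.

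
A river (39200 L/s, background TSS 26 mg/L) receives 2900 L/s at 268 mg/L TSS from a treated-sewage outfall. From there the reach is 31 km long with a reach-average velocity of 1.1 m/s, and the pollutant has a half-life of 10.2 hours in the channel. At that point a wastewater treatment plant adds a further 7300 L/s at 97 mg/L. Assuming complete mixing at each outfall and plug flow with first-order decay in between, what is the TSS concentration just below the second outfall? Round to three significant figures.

35.7 mg/L

Flow-weighted average: C = (39200·26.00 + 2900·268.0) / 42100 = 1796000/42100 = 42.67 mg/L; combined flow 42100 L/s.
Travel time t = 31·1000 / 1.1 = 28180 s = 7.828 h.
Half-life 10.2 h → k = ln 2 / 10.2 = 0.06796 h⁻¹ = 1.631 d⁻¹.
Decay over the reach: 42.67·exp(−kt) = 42.67·0.5874 = 25.07 mg/L.
At the second outfall, C = (42100·25.07 + 7300·97.00) / (42100 + 7300) = 35.70 mg/L.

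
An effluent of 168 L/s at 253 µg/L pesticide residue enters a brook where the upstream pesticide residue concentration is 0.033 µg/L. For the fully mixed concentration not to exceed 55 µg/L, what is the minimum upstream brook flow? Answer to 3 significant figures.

605 L/s

Set C_mix = 55: (Q·0.03300 + 168.0·253.0) / (Q + 168.0) = 55
→ Q = 168.0·(253.0 − 55)/(55 − 0.03300) = 605.2 L/s.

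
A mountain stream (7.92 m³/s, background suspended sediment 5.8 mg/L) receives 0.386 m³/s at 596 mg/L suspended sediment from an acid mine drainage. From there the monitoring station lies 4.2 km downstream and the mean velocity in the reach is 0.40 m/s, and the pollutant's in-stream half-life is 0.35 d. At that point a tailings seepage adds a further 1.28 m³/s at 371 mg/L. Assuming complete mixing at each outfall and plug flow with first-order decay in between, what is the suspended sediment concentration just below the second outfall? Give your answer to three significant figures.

72.2 mg/L

After mixing, C = (7.920·5.800 + 0.3860·596.0) / 8.306 = 276.0/8.306 = 33.23 mg/L; combined flow 8.306 m³/s.
Travel time t = 4.2·1000 / 0.40 = 10500 s = 2.917 h.
Half-life 0.35 d → k = ln 2 / 0.35 = 1.980 d⁻¹.
After decay, C = 33.23 × e^(−kt) = 33.23 × 0.7861 = 26.12 mg/L.
At the second outfall, C = (8.306·26.12 + 1.280·371.0) / (8.306 + 1.280) = 72.17 mg/L.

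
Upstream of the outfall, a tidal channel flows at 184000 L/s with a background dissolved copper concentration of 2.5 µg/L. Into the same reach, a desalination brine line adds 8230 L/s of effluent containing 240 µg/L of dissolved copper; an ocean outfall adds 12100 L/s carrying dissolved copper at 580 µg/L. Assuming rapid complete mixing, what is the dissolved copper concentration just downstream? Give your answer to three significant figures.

Mixed concentration C = ΣQC/ΣQ = (184000·2.500 + 8230·240.0 + 12100·580.0) / 204300 = 9453000/204300 = 46.26 µg/L.

46.3 µg/L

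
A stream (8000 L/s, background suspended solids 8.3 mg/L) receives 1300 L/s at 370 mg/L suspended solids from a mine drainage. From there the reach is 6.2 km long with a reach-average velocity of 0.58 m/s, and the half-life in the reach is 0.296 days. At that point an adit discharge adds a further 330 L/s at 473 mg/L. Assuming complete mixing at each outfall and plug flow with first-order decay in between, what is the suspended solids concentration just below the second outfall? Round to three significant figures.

Conservation of mass: C = (8000·8.300 + 1300·370.0) / 9300 = 547400/9300 = 58.86 mg/L; combined flow 9300 L/s.
Travel time t = 6.2·1000 / 0.58 = 10690 s = 2.969 h.
Half-life 0.296 d → k = ln 2 / 0.296 = 2.342 d⁻¹.
After decay, C = 58.86 × e^(−kt) = 58.86 × 0.7485 = 44.06 mg/L.
Second outfall: C = (9300·44.06 + 330.0·473.0)/9630 = 58.75 mg/L.

58.8 mg/L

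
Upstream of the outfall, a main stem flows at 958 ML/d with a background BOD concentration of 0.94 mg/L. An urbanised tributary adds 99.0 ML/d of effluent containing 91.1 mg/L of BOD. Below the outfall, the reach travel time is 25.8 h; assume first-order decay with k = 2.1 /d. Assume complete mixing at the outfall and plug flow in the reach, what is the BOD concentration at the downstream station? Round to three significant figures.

0.982 mg/L

Mixed concentration C = ΣQC/ΣQ = (958.0·0.9400 + 99.00·91.10) / 1057 = 9919/1057 = 9.385 mg/L.
First-order decay: C = 9.385·exp(−k·t) = 9.385·0.1046 = 0.9817 mg/L.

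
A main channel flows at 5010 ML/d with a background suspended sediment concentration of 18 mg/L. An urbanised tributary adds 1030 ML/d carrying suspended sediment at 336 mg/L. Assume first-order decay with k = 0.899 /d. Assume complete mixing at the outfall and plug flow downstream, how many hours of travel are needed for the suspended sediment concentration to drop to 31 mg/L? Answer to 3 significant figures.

Conservation of mass: C = (5010·18.00 + 1030·336.0) / 6040 = 436300/6040 = 72.23 mg/L.
72.23·exp(−k·t) = 31 → t = ln(72.23/31)/k = 81290 s = 22.58 h.

22.6 h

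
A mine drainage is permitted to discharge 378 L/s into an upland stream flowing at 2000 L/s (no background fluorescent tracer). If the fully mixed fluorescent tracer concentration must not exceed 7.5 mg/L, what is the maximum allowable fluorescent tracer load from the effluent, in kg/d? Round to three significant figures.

Mass balance at the limit: 2000·0 + 378.0·Cₑ = 2378·7.5 → Cₑ = 47.18 mg/L.
378.0 L/s = 0.3780 m³/s. Load = 0.3780 m³/s × 47.18 g/m³ × 86 400 s/d = 1541 kg/d.

1540 kg/d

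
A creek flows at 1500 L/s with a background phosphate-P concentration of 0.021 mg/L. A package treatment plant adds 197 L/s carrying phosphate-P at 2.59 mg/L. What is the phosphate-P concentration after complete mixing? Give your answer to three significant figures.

Flow-weighted average: C = (1500·0.02100 + 197.0·2.590) / 1697 = 541.7/1697 = 0.3192 mg/L.

0.319 mg/L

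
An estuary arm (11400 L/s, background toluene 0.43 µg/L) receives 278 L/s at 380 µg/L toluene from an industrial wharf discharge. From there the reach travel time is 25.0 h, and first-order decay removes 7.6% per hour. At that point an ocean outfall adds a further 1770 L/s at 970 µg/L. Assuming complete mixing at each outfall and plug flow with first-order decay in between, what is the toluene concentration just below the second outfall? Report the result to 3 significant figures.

Mixed concentration C = ΣQC/ΣQ = (11400·0.4300 + 278.0·380.0) / 11680 = 110500/11680 = 9.466 µg/L; combined flow 11680 L/s.
7.6%/h lost → k = −ln(1 − 0.076) = 0.07904 h⁻¹.
Applying C = C₀e^(−kt): 9.466 × 0.1386 = 1.312 µg/L.
At the second outfall, C = (11680·1.312 + 1770·970.0) / (11680 + 1770) = 128.8 µg/L.

129 µg/L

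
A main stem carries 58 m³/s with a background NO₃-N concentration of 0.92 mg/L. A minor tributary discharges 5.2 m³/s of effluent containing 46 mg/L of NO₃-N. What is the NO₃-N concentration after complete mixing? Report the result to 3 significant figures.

Mixed concentration C = ΣQC/ΣQ = (58.00·0.9200 + 5.200·46.00) / 63.20 = 292.6/63.20 = 4.629 mg/L.

4.63 mg/L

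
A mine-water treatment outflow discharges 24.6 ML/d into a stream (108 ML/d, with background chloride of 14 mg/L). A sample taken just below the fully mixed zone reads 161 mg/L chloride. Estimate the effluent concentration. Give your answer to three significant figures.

806 mg/L

Mass balance: 108.0·14.00 + 24.60·Cₑ = 132.6·161.0
→ Cₑ = (132.6·161.0 − 108.0·14.00) / 24.60 = 806.4 mg/L.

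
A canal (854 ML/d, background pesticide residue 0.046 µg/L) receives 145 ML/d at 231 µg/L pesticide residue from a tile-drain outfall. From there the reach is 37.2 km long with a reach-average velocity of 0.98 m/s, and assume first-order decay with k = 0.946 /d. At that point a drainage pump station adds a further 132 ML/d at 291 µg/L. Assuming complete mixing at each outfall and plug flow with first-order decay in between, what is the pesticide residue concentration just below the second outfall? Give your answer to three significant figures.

53.5 µg/L

After mixing, C = (854.0·0.04600 + 145.0·231.0) / 999.0 = 33530/999.0 = 33.57 µg/L; combined flow 999.0 ML/d.
Travel time t = 37.2·1000 / 0.98 = 37960 s = 10.54 h.
After decay, C = 33.57 × e^(−kt) = 33.57 × 0.6599 = 22.15 µg/L.
At the second outfall, C = (999.0·22.15 + 132.0·291.0) / (999.0 + 132.0) = 53.53 µg/L.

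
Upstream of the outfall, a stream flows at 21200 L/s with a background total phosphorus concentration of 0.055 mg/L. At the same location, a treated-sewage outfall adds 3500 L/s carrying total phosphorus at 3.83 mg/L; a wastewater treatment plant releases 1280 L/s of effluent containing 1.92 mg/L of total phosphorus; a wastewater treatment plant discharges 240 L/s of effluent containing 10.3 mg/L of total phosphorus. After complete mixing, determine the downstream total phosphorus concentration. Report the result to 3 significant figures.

0.744 mg/L

Mixed concentration C = ΣQC/ΣQ = (21200·0.05500 + 3500·3.830 + 1280·1.920 + 240.0·10.30) / 26220 = 19500/26220 = 0.7437 mg/L.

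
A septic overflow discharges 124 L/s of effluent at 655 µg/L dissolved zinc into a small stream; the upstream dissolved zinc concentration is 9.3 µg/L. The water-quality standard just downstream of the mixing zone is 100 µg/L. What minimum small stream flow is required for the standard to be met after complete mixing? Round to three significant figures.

759 L/s

Set C_mix = 100: (Q·9.300 + 124.0·655.0) / (Q + 124.0) = 100
→ Q = 124.0·(655.0 − 100)/(100 − 9.300) = 758.8 L/s.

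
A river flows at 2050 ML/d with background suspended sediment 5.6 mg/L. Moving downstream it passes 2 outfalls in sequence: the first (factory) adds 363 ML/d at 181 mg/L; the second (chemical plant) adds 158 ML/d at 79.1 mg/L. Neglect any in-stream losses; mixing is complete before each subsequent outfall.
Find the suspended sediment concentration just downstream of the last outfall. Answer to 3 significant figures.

After outfall 1: Q = 2050 + 363.0 = 2413 ML/d; C = (2050·5.600 + 363.0·181.0)/2413 = 31.99 mg/L.
After outfall 2: Q = 2413 + 158.0 = 2571 ML/d; C = (2413·31.99 + 158.0·79.10)/2571 = 34.88 mg/L.

34.9 mg/L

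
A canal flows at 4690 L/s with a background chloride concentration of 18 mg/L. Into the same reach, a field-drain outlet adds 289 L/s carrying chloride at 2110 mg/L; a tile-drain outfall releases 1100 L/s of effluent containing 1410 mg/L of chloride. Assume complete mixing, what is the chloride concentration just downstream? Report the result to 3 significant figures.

369 mg/L

Conservation of mass: C = (4690·18.00 + 289.0·2110 + 1100·1410) / 6079 = 2245000/6079 = 369.3 mg/L.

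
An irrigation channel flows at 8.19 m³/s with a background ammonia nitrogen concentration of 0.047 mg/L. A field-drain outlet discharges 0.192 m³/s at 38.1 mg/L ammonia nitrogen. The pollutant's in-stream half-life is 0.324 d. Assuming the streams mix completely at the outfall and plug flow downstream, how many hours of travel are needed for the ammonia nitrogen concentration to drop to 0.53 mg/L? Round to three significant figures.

Mass balance: C = (8.190·0.04700 + 0.1920·38.10) / 8.382 = 7.700/8.382 = 0.9187 mg/L.
Half-life 0.324 d → k = ln 2 / 0.324 = 2.139 d⁻¹.
0.9187·exp(−k·t) = 0.53 → t = ln(0.9187/0.53)/k = 22210 s = 6.170 h.

6.17 h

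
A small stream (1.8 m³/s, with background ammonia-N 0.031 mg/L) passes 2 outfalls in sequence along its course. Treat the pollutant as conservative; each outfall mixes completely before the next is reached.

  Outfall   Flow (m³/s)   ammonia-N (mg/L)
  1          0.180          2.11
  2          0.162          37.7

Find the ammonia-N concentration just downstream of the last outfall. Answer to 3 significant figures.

3.05 mg/L

Below outfall 1: Q → 1.980 m³/s, C = (1.800·0.03100 + 0.1800·2.110)/1.980 = 0.2200 mg/L.
Below outfall 2: Q → 2.142 m³/s, C = (1.980·0.2200 + 0.1620·37.70)/2.142 = 3.055 mg/L.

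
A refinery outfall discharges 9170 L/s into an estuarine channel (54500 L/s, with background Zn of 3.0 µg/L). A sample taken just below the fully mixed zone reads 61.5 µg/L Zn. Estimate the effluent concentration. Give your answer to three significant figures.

Mass balance: 54500·3.000 + 9170·Cₑ = 63670·61.50
→ Cₑ = (63670·61.50 − 54500·3.000) / 9170 = 409.2 µg/L.

409 µg/L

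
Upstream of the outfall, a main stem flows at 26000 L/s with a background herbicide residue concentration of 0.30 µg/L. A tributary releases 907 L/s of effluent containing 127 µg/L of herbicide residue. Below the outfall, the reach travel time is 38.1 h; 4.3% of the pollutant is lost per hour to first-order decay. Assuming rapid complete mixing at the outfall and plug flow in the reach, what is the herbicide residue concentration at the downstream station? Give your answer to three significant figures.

After mixing, C = (26000·0.3000 + 907.0·127.0) / 26910 = 123000/26910 = 4.571 µg/L.
4.3%/h lost → k = −ln(1 − 0.043) = 0.04395 h⁻¹.
Decay over the reach: 4.571·exp(−kt) = 4.571·0.1874 = 0.8565 µg/L.

0.857 µg/L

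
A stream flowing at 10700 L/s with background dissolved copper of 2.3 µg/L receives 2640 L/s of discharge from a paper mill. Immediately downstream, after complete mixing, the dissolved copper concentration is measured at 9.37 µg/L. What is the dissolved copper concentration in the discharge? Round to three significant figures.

Mass balance: 10700·2.300 + 2640·Cₑ = 13340·9.370
→ Cₑ = (13340·9.370 − 10700·2.300) / 2640 = 38.02 µg/L.

38.0 µg/L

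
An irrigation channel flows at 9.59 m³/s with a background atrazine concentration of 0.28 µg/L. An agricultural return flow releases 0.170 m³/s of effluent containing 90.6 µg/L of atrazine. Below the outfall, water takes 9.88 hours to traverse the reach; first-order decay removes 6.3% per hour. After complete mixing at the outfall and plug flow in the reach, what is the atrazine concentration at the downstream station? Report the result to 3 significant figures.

0.974 µg/L

Conservation of mass: C = (9.590·0.2800 + 0.1700·90.60) / 9.760 = 18.09/9.760 = 1.853 µg/L.
6.3%/h lost → k = −ln(1 − 0.063) = 0.06507 h⁻¹.
After decay, C = 1.853 × e^(−kt) = 1.853 × 0.5258 = 0.9743 µg/L.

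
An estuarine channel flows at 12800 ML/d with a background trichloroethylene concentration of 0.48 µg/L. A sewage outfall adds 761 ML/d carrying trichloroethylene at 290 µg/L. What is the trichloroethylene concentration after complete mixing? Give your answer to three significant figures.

Mixed concentration C = ΣQC/ΣQ = (12800·0.4800 + 761.0·290.0) / 13560 = 226800/13560 = 16.73 µg/L.

16.7 µg/L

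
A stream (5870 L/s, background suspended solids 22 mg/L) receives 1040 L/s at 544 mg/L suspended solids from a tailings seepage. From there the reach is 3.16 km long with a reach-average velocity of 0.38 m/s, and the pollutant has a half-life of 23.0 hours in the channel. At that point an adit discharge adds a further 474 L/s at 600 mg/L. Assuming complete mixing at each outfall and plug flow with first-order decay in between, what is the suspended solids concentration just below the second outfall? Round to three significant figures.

126 mg/L

Flow-weighted average: C = (5870·22.00 + 1040·544.0) / 6910 = 694900/6910 = 100.6 mg/L; combined flow 6910 L/s.
Travel time t = 3.16·1000 / 0.38 = 8316 s = 2.310 h.
Half-life 23.0 h → k = ln 2 / 23.0 = 0.03014 h⁻¹ = 0.7233 d⁻¹.
After decay, C = 100.6 × e^(−kt) = 100.6 × 0.9328 = 93.80 mg/L.
Second outfall: C = (6910·93.80 + 474.0·600.0)/7384 = 126.3 mg/L.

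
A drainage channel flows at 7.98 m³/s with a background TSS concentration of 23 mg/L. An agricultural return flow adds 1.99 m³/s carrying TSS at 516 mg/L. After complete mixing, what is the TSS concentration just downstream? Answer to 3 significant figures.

After mixing, C = (7.980·23.00 + 1.990·516.0) / 9.970 = 1210/9.970 = 121.4 mg/L.

121 mg/L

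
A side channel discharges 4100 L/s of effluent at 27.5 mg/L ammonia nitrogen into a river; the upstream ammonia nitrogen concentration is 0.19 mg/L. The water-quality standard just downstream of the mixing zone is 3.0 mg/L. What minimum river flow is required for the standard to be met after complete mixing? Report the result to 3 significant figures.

35700 L/s

Set C_mix = 3.0: (Q·0.1900 + 4100·27.50) / (Q + 4100) = 3.0
→ Q = 4100·(27.50 − 3.0)/(3.0 − 0.1900) = 35750 L/s.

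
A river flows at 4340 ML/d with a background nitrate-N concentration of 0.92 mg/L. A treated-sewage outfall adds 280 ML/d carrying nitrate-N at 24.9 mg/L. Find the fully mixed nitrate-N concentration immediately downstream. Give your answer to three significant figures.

Mixed concentration C = ΣQC/ΣQ = (4340·0.9200 + 280.0·24.90) / 4620 = 10960/4620 = 2.373 mg/L.

2.37 mg/L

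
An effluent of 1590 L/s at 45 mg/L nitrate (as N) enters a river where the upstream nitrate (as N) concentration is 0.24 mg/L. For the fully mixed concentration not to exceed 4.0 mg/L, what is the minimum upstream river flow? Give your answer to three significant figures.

17300 L/s

Set C_mix = 4.0: (Q·0.2400 + 1590·45.00) / (Q + 1590) = 4.0
→ Q = 1590·(45.00 − 4.0)/(4.0 − 0.2400) = 17340 L/s.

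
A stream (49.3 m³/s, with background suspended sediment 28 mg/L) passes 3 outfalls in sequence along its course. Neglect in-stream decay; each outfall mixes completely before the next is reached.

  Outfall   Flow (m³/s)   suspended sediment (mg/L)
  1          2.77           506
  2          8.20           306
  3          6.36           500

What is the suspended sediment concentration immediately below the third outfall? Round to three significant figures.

127 mg/L

After outfall 1: Q = 49.30 + 2.770 = 52.07 m³/s; C = (49.30·28.00 + 2.770·506.0)/52.07 = 53.43 mg/L.
After outfall 2: Q = 52.07 + 8.200 = 60.27 m³/s; C = (52.07·53.43 + 8.200·306.0)/60.27 = 87.79 mg/L.
After outfall 3: Q = 60.27 + 6.360 = 66.63 m³/s; C = (60.27·87.79 + 6.360·500.0)/66.63 = 127.1 mg/L.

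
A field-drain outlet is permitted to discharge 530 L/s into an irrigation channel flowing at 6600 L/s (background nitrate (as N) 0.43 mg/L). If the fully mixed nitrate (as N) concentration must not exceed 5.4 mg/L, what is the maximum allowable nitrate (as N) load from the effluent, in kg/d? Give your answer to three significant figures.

3080 kg/d

Mass balance at the limit: 6600·0.4300 + 530.0·Cₑ = 7130·5.4 → Cₑ = 67.29 mg/L.
530.0 L/s = 0.5300 m³/s. Load = 0.5300 m³/s × 67.29 g/m³ × 86 400 s/d = 3081 kg/d.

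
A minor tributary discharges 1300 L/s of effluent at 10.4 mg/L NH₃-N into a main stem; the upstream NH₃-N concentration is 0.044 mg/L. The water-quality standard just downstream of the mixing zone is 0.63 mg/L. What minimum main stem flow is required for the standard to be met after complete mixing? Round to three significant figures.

21700 L/s

Set C_mix = 0.63: (Q·0.04400 + 1300·10.40) / (Q + 1300) = 0.63
→ Q = 1300·(10.40 − 0.63)/(0.63 − 0.04400) = 21670 L/s.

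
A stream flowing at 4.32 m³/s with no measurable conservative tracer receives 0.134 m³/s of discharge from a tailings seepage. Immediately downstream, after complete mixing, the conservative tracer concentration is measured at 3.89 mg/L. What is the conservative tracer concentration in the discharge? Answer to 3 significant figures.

Mass balance: 4.320·0 + 0.1340·Cₑ = 4.454·3.890
→ Cₑ = (4.454·3.890 − 4.320·0) / 0.1340 = 129.3 mg/L.

129 mg/L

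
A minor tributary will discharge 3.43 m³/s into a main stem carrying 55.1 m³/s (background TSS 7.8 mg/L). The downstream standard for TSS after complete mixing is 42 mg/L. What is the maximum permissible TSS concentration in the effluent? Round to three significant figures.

At the limit, (Qr·Cr + Qe·Cₑ)/(Qr + Qe) = 42:
Cₑ = (58.53·42 − 55.10·7.800) / 3.430 = 591.4 mg/L.

591 mg/L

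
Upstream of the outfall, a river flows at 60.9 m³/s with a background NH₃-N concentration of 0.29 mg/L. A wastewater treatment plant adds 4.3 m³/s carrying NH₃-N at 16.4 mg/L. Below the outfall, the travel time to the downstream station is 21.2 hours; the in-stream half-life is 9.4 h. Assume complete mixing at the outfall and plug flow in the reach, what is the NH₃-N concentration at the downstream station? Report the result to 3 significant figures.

Flow-weighted average: C = (60.90·0.2900 + 4.300·16.40) / 65.20 = 88.18/65.20 = 1.352 mg/L.
Half-life 9.4 h → k = ln 2 / 9.4 = 0.07374 h⁻¹ = 1.770 d⁻¹.
Applying C = C₀e^(−kt): 1.352 × 0.2095 = 0.2833 mg/L.

0.283 mg/L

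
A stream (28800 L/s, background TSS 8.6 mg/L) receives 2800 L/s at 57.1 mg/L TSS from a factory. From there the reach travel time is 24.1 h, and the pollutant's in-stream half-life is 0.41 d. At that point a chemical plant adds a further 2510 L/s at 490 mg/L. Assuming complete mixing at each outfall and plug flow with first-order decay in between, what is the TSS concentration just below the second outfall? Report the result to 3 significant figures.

Mass balance: C = (28800·8.600 + 2800·57.10) / 31600 = 407600/31600 = 12.90 mg/L; combined flow 31600 L/s.
Half-life 0.41 d → k = ln 2 / 0.41 = 1.691 d⁻¹.
First-order decay: C = 12.90·exp(−k·t) = 12.90·0.1831 = 2.362 mg/L.
At the second outfall, C = (31600·2.362 + 2510·490.0) / (31600 + 2510) = 38.24 mg/L.

38.2 mg/L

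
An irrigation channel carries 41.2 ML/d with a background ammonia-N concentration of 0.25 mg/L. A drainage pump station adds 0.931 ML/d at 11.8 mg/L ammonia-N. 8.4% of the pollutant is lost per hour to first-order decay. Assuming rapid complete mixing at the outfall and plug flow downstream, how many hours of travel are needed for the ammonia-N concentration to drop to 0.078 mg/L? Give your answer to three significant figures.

21.3 h

Flow-weighted average: C = (41.20·0.2500 + 0.9310·11.80) / 42.13 = 21.29/42.13 = 0.5052 mg/L.
8.4%/h lost → k = −ln(1 − 0.084) = 0.08774 h⁻¹.
0.5052·exp(−k·t) = 0.078 → t = ln(0.5052/0.078)/k = 76660 s = 21.29 h.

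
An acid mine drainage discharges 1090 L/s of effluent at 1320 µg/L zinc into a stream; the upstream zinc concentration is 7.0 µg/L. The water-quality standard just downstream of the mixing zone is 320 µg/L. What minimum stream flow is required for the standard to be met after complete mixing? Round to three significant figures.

Set C_mix = 320: (Q·7.000 + 1090·1320) / (Q + 1090) = 320
→ Q = 1090·(1320 − 320)/(320 − 7.000) = 3482 L/s.

3480 L/s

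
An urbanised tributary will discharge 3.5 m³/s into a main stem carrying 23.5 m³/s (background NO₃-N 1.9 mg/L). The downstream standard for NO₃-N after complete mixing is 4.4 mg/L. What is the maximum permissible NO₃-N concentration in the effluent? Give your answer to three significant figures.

21.2 mg/L

At the limit, (Qr·Cr + Qe·Cₑ)/(Qr + Qe) = 4.4:
Cₑ = (27.00·4.4 − 23.50·1.900) / 3.500 = 21.19 mg/L.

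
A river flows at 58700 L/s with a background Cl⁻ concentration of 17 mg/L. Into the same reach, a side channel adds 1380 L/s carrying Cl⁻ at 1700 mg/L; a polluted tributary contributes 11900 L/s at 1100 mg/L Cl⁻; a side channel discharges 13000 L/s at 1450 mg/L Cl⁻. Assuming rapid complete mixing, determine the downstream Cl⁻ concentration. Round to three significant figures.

Mass balance: C = (58700·17.00 + 1380·1700 + 11900·1100 + 13000·1450) / 84980 = 35280000/84980 = 415.2 mg/L.

415 mg/L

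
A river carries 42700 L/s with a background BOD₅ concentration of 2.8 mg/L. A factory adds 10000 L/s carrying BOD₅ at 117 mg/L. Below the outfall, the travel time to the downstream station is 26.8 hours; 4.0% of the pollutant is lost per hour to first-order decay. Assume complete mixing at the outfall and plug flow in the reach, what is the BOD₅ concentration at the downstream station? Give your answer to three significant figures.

Conservation of mass: C = (42700·2.800 + 10000·117.0) / 52700 = 1290000/52700 = 24.47 mg/L.
4.0%/h lost → k = −ln(1 − 0.04) = 0.04082 h⁻¹.
After decay, C = 24.47 × e^(−kt) = 24.47 × 0.3349 = 8.194 mg/L.

8.19 mg/L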